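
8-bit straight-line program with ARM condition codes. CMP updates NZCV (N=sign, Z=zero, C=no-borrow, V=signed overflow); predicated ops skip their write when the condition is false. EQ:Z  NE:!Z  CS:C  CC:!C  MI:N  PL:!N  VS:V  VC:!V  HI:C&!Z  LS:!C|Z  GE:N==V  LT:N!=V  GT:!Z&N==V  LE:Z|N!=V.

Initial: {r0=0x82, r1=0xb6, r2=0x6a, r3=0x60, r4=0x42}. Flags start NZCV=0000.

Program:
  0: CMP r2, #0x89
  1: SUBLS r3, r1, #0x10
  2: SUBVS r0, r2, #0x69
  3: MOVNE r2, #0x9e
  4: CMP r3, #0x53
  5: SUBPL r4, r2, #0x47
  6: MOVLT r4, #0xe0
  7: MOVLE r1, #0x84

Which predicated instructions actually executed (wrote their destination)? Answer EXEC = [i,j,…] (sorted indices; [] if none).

EXEC = [1,2,3,5,6,7]

0: ✓ CMP  NZCV=1001
1: ✓ SUBLS  r3←0xa6
2: ✓ SUBVS  r0←0x01
3: ✓ MOVNE  r2←0x9e
4: ✓ CMP  NZCV=0011
5: ✓ SUBPL  r4←0x57
6: ✓ MOVLT  r4←0xe0
7: ✓ MOVLE  r1←0x84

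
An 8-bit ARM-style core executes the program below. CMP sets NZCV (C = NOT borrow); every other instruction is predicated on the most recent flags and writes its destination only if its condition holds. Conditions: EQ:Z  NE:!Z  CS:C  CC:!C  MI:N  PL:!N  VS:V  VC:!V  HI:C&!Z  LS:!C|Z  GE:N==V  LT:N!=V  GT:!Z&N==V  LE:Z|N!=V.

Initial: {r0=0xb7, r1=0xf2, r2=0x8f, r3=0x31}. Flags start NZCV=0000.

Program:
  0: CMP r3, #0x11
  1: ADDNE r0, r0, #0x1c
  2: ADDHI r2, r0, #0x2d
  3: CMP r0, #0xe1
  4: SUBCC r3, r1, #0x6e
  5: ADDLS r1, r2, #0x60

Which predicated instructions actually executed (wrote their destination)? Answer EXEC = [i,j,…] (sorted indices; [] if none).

0: ✓ CMP  NZCV=0010
1: ✓ ADDNE  r0←0xd3
2: ✓ ADDHI  r2←0x00
3: ✓ CMP  NZCV=1000
4: ✓ SUBCC  r3←0x84
5: ✓ ADDLS  r1←0x60

EXEC = [1,2,4,5]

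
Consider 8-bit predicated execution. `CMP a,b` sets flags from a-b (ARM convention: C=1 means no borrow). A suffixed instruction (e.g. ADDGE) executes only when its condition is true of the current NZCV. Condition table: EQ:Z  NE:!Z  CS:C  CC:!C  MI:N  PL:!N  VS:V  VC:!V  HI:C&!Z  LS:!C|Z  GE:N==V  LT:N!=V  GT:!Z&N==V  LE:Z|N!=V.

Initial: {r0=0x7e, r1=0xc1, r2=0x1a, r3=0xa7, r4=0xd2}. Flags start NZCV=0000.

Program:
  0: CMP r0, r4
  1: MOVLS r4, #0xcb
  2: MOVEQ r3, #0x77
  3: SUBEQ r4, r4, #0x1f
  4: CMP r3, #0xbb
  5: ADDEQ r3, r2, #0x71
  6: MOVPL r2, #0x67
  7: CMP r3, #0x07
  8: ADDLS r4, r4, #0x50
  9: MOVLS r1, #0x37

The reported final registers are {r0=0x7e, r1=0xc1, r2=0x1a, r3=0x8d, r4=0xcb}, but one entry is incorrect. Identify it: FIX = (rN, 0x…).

0: ✓ CMP  NZCV=1001
1: ✓ MOVLS  r4←0xcb
2: · MOVEQ
3: · SUBEQ
4: ✓ CMP  NZCV=1000
5: · ADDEQ
6: · MOVPL
7: ✓ CMP  NZCV=1010
8: · ADDLS
9: · MOVLS

FIX = (r3, 0xa7)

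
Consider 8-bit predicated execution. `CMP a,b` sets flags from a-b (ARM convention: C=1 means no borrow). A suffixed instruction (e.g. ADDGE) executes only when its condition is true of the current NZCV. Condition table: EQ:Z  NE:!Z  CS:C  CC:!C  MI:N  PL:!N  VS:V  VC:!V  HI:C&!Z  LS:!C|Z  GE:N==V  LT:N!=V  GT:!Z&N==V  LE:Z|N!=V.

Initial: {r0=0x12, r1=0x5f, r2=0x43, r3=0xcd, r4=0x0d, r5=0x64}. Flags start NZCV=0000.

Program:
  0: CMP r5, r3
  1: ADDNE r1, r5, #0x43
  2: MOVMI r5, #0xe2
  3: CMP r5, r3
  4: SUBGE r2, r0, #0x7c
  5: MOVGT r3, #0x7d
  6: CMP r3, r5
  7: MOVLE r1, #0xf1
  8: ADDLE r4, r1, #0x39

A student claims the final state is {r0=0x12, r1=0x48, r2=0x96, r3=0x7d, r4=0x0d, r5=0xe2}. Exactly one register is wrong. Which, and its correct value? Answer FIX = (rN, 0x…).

FIX = (r1, 0xa7)

0: ✓ CMP  NZCV=1001
1: ✓ ADDNE  r1←0xa7
2: ✓ MOVMI  r5←0xe2
3: ✓ CMP  NZCV=0010
4: ✓ SUBGE  r2←0x96
5: ✓ MOVGT  r3←0x7d
6: ✓ CMP  NZCV=1001
7: · MOVLE
8: · ADDLE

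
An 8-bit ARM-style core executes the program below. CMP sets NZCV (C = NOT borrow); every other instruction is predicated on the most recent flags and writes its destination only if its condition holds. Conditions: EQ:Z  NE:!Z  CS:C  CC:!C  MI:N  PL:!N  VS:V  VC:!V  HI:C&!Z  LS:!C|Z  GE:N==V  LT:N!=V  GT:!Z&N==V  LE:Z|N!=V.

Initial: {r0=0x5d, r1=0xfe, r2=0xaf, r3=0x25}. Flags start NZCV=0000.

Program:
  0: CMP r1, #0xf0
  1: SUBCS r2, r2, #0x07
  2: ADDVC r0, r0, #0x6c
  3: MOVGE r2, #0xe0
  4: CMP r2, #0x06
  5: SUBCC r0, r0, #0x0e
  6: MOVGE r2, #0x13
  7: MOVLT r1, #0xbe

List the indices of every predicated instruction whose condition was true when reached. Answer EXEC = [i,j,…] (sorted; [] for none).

[0] flags=0010 → (cmp)
[1] flags=0010 CS?T → r2=0xa8
[2] flags=0010 VC?T → r0=0xc9
[3] flags=0010 GE?T → r2=0xe0
[4] flags=1010 → (cmp)
[5] flags=1010 CC?F → skip
[6] flags=1010 GE?F → skip
[7] flags=1010 LT?T → r1=0xbe

EXEC = [1,2,3,7]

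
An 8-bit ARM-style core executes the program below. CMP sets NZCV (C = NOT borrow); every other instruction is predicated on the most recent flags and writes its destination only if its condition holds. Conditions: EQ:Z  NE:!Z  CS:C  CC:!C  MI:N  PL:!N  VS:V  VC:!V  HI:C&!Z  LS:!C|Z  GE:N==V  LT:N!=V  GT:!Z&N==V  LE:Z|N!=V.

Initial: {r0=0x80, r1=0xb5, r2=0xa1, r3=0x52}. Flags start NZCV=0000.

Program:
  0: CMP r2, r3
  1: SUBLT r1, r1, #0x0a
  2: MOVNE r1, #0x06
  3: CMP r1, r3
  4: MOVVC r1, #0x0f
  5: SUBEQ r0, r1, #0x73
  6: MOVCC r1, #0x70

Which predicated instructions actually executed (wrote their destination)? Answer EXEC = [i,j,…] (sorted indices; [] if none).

0: ✓ CMP  NZCV=0011
1: ✓ SUBLT  r1←0xab
2: ✓ MOVNE  r1←0x06
3: ✓ CMP  NZCV=1000
4: ✓ MOVVC  r1←0x0f
5: · SUBEQ
6: ✓ MOVCC  r1←0x70

EXEC = [1,2,4,6]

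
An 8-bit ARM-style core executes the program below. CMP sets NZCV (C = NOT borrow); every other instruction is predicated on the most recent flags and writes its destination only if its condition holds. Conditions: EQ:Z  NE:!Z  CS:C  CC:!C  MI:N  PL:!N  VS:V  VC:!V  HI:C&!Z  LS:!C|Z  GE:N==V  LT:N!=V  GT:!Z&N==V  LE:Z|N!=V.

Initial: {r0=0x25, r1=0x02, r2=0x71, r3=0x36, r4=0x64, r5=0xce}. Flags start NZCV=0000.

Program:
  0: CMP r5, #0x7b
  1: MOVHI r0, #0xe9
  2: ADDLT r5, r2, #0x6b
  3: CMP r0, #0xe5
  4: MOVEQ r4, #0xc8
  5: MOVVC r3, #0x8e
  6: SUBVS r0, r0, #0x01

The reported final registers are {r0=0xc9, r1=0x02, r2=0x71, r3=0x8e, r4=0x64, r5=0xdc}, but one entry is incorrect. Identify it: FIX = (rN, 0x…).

FIX = (r0, 0xe9)

[0] flags=0011 → (cmp)
[1] flags=0011 HI?T → r0=0xe9
[2] flags=0011 LT?T → r5=0xdc
[3] flags=0010 → (cmp)
[4] flags=0010 EQ?F → skip
[5] flags=0010 VC?T → r3=0x8e
[6] flags=0010 VS?F → skip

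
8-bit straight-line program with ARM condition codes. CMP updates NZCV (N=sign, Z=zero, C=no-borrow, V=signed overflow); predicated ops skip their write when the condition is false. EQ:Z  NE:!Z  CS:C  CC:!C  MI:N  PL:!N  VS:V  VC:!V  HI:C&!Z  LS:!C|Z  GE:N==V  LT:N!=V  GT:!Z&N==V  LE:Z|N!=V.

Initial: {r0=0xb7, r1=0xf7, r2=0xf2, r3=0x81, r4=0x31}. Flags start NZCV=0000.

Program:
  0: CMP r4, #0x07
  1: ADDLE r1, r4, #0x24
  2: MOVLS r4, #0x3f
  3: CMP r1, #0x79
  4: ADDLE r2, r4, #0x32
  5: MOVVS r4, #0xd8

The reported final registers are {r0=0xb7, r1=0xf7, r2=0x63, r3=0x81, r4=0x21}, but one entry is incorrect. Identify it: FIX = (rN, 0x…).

[0] flags=0010 → (cmp)
[1] flags=0010 LE?F → skip
[2] flags=0010 LS?F → skip
[3] flags=0011 → (cmp)
[4] flags=0011 LE?T → r2=0x63
[5] flags=0011 VS?T → r4=0xd8

FIX = (r4, 0xd8)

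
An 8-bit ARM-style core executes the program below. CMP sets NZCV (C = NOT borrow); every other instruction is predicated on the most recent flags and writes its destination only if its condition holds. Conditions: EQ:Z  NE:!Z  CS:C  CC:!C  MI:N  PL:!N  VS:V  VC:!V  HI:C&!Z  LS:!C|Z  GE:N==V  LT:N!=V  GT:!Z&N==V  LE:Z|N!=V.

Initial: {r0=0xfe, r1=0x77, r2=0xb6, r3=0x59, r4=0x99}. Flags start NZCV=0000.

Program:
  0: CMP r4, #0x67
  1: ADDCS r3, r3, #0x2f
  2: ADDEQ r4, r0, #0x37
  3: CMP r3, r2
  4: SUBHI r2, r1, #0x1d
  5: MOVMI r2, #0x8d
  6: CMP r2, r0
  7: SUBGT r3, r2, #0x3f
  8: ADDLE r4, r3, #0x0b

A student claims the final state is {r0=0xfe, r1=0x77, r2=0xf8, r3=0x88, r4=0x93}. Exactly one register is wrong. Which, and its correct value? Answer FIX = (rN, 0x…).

FIX = (r2, 0x8d)

0: ✓ CMP  NZCV=0011
1: ✓ ADDCS  r3←0x88
2: · ADDEQ
3: ✓ CMP  NZCV=1000
4: · SUBHI
5: ✓ MOVMI  r2←0x8d
6: ✓ CMP  NZCV=1000
7: · SUBGT
8: ✓ ADDLE  r4←0x93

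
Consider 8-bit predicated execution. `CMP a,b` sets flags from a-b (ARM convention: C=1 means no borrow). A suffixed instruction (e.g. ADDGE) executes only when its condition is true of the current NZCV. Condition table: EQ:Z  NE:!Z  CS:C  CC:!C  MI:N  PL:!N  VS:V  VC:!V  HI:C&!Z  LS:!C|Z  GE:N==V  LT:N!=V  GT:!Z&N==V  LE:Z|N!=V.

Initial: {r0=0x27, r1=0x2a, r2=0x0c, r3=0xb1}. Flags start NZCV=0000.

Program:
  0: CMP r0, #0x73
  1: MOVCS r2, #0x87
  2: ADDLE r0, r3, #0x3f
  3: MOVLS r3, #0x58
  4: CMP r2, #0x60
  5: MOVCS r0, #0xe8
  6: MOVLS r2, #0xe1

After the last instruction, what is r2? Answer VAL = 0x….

VAL = 0xe1

0: ✓ CMP  NZCV=1000
1: · MOVCS
2: ✓ ADDLE  r0←0xf0
3: ✓ MOVLS  r3←0x58
4: ✓ CMP  NZCV=1000
5: · MOVCS
6: ✓ MOVLS  r2←0xe1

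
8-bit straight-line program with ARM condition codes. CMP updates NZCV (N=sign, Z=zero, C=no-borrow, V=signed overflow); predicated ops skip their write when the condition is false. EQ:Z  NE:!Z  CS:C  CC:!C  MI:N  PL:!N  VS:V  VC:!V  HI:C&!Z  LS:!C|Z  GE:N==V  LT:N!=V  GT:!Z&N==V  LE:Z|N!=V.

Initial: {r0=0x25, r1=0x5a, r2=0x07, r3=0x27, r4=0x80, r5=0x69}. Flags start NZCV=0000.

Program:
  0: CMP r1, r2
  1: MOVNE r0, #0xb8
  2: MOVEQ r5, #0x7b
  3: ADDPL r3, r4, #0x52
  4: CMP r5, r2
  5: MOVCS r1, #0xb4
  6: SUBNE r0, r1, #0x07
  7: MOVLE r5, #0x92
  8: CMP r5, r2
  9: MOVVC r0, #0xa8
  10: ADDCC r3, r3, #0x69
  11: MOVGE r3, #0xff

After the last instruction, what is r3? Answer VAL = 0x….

VAL = 0xff

0: ✓ CMP  NZCV=0010
1: ✓ MOVNE  r0←0xb8
2: · MOVEQ
3: ✓ ADDPL  r3←0xd2
4: ✓ CMP  NZCV=0010
5: ✓ MOVCS  r1←0xb4
6: ✓ SUBNE  r0←0xad
7: · MOVLE
8: ✓ CMP  NZCV=0010
9: ✓ MOVVC  r0←0xa8
10: · ADDCC
11: ✓ MOVGE  r3←0xff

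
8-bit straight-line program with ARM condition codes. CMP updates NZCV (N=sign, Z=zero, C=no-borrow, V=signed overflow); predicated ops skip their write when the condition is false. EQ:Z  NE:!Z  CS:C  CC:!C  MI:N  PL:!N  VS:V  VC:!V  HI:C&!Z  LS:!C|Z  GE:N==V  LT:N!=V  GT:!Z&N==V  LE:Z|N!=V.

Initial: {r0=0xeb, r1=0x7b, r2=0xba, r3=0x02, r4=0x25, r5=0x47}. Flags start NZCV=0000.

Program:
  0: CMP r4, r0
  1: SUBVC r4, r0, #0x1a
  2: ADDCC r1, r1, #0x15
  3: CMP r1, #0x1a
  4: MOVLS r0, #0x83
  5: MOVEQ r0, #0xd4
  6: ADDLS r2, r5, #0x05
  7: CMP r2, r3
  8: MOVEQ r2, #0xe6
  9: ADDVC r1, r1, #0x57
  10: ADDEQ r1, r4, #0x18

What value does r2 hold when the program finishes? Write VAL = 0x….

VAL = 0xba

0: ✓ CMP  NZCV=0000
1: ✓ SUBVC  r4←0xd1
2: ✓ ADDCC  r1←0x90
3: ✓ CMP  NZCV=0011
4: · MOVLS
5: · MOVEQ
6: · ADDLS
7: ✓ CMP  NZCV=1010
8: · MOVEQ
9: ✓ ADDVC  r1←0xe7
10: · ADDEQ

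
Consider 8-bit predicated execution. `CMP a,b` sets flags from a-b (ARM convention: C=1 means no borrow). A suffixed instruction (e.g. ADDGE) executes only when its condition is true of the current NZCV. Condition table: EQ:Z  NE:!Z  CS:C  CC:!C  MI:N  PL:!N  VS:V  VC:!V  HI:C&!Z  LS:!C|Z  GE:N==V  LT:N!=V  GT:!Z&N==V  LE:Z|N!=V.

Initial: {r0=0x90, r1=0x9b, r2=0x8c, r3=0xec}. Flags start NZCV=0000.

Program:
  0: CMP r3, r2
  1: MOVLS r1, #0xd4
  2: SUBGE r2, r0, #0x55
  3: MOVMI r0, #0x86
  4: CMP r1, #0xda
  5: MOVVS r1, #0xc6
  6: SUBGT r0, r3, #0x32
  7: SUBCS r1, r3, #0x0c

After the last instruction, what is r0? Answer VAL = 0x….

[0] flags=0010 → (cmp)
[1] flags=0010 LS?F → skip
[2] flags=0010 GE?T → r2=0x3b
[3] flags=0010 MI?F → skip
[4] flags=1000 → (cmp)
[5] flags=1000 VS?F → skip
[6] flags=1000 GT?F → skip
[7] flags=1000 CS?F → skip

VAL = 0x90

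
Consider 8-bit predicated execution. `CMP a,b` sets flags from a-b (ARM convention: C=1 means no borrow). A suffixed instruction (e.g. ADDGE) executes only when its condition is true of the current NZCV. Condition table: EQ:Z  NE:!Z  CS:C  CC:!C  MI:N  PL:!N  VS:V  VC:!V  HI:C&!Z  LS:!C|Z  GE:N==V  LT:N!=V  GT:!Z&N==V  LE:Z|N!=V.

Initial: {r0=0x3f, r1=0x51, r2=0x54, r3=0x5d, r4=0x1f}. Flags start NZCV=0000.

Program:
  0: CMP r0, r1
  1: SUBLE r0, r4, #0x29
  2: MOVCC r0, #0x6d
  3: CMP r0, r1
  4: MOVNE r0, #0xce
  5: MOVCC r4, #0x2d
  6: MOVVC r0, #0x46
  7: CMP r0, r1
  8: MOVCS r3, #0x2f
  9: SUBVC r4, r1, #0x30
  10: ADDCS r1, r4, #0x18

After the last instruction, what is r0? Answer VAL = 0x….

0: ✓ CMP  NZCV=1000
1: ✓ SUBLE  r0←0xf6
2: ✓ MOVCC  r0←0x6d
3: ✓ CMP  NZCV=0010
4: ✓ MOVNE  r0←0xce
5: · MOVCC
6: ✓ MOVVC  r0←0x46
7: ✓ CMP  NZCV=1000
8: · MOVCS
9: ✓ SUBVC  r4←0x21
10: · ADDCS

VAL = 0x46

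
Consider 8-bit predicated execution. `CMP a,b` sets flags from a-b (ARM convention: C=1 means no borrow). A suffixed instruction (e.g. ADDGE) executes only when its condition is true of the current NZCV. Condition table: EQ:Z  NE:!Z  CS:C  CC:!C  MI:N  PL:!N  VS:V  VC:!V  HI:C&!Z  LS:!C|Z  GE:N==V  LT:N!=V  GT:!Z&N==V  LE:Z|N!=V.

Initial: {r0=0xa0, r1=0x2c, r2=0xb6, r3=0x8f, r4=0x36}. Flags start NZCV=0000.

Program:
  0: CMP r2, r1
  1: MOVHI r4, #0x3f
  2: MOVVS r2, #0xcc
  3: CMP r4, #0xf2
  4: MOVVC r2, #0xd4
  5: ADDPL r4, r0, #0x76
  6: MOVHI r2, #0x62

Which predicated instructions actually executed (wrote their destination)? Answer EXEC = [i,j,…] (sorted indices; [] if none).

EXEC = [1,4,5]

[0] flags=1010 → (cmp)
[1] flags=1010 HI?T → r4=0x3f
[2] flags=1010 VS?F → skip
[3] flags=0000 → (cmp)
[4] flags=0000 VC?T → r2=0xd4
[5] flags=0000 PL?T → r4=0x16
[6] flags=0000 HI?F → skip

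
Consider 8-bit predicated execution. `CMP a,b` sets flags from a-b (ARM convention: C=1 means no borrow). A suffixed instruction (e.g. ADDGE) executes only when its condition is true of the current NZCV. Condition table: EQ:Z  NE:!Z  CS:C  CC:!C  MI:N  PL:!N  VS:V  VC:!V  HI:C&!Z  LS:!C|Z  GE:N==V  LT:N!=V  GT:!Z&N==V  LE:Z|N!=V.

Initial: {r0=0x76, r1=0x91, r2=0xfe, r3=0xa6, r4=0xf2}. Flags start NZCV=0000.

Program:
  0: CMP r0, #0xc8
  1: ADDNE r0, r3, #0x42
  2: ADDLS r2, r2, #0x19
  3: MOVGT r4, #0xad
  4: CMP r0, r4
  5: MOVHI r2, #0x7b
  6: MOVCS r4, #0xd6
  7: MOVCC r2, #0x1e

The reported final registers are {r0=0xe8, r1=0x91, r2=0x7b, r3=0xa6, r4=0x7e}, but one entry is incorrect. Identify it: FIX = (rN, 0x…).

FIX = (r4, 0xd6)

0: ✓ CMP  NZCV=1001
1: ✓ ADDNE  r0←0xe8
2: ✓ ADDLS  r2←0x17
3: ✓ MOVGT  r4←0xad
4: ✓ CMP  NZCV=0010
5: ✓ MOVHI  r2←0x7b
6: ✓ MOVCS  r4←0xd6
7: · MOVCC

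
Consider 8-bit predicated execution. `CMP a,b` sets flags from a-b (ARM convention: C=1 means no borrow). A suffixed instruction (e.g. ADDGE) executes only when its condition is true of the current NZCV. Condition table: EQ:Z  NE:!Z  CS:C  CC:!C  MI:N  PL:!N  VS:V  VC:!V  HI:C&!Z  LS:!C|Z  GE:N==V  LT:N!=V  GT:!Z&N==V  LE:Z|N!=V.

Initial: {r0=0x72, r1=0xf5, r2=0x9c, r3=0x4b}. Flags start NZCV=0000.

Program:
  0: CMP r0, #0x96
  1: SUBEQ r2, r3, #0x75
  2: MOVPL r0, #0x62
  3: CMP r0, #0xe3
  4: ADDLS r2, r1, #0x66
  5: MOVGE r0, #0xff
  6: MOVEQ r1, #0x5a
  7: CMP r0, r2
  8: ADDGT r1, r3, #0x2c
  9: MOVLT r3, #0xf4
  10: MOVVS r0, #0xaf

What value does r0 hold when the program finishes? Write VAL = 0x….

VAL = 0xff

0: ✓ CMP  NZCV=1001
1: · SUBEQ
2: · MOVPL
3: ✓ CMP  NZCV=1001
4: ✓ ADDLS  r2←0x5b
5: ✓ MOVGE  r0←0xff
6: · MOVEQ
7: ✓ CMP  NZCV=1010
8: · ADDGT
9: ✓ MOVLT  r3←0xf4
10: · MOVVS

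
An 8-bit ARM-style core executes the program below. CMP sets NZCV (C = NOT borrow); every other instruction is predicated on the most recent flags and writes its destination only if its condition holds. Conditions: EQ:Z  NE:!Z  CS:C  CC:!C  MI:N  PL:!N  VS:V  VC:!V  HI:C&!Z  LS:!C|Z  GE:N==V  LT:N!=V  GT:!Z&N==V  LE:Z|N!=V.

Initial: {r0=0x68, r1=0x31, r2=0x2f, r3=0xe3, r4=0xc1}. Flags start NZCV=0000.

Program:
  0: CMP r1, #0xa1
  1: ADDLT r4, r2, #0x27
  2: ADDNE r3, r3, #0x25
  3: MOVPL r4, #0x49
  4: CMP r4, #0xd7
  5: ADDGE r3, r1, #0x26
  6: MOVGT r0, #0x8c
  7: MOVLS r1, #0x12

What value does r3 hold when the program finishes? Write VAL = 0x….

0: ✓ CMP  NZCV=1001
1: · ADDLT
2: ✓ ADDNE  r3←0x08
3: · MOVPL
4: ✓ CMP  NZCV=1000
5: · ADDGE
6: · MOVGT
7: ✓ MOVLS  r1←0x12

VAL = 0x08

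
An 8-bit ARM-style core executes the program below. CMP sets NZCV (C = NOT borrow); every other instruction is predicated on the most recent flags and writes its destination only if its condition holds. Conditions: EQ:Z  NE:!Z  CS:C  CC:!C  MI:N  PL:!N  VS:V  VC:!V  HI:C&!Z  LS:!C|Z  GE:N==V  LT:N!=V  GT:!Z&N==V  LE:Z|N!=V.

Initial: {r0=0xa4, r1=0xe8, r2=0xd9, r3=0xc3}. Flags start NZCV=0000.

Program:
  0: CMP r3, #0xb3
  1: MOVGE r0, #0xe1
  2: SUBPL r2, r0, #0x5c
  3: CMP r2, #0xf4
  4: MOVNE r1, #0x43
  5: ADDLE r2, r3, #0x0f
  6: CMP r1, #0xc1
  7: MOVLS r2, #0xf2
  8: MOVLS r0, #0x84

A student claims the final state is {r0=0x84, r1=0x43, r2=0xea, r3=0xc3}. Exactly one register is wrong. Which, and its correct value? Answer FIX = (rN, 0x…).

0: ✓ CMP  NZCV=0010
1: ✓ MOVGE  r0←0xe1
2: ✓ SUBPL  r2←0x85
3: ✓ CMP  NZCV=1000
4: ✓ MOVNE  r1←0x43
5: ✓ ADDLE  r2←0xd2
6: ✓ CMP  NZCV=1001
7: ✓ MOVLS  r2←0xf2
8: ✓ MOVLS  r0←0x84

FIX = (r2, 0xf2)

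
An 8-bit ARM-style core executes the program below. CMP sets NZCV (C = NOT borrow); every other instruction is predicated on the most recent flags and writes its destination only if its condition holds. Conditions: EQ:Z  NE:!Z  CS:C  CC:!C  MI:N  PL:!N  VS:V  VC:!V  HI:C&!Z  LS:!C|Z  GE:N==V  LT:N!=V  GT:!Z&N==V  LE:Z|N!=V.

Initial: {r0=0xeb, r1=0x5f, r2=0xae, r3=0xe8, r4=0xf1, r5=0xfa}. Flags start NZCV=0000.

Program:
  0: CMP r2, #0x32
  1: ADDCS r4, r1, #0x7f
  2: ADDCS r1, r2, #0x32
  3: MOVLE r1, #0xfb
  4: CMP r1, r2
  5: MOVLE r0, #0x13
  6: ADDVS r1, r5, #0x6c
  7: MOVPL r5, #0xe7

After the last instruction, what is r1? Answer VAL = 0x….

[0] flags=0011 → (cmp)
[1] flags=0011 CS?T → r4=0xde
[2] flags=0011 CS?T → r1=0xe0
[3] flags=0011 LE?T → r1=0xfb
[4] flags=0010 → (cmp)
[5] flags=0010 LE?F → skip
[6] flags=0010 VS?F → skip
[7] flags=0010 PL?T → r5=0xe7

VAL = 0xfb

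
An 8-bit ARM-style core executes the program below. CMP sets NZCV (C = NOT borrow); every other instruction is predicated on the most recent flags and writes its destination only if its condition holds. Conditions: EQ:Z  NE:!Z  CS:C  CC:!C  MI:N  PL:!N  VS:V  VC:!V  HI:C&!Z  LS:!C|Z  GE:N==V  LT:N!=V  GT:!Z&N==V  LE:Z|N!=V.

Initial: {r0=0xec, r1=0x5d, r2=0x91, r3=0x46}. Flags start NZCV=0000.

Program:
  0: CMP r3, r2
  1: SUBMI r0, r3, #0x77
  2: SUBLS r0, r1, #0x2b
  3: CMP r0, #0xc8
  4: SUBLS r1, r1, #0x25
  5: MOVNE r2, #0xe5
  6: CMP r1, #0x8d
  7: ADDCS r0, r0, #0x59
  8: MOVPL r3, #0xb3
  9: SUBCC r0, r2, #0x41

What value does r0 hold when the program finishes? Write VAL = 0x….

VAL = 0xa4

[0] flags=1001 → (cmp)
[1] flags=1001 MI?T → r0=0xcf
[2] flags=1001 LS?T → r0=0x32
[3] flags=0000 → (cmp)
[4] flags=0000 LS?T → r1=0x38
[5] flags=0000 NE?T → r2=0xe5
[6] flags=1001 → (cmp)
[7] flags=1001 CS?F → skip
[8] flags=1001 PL?F → skip
[9] flags=1001 CC?T → r0=0xa4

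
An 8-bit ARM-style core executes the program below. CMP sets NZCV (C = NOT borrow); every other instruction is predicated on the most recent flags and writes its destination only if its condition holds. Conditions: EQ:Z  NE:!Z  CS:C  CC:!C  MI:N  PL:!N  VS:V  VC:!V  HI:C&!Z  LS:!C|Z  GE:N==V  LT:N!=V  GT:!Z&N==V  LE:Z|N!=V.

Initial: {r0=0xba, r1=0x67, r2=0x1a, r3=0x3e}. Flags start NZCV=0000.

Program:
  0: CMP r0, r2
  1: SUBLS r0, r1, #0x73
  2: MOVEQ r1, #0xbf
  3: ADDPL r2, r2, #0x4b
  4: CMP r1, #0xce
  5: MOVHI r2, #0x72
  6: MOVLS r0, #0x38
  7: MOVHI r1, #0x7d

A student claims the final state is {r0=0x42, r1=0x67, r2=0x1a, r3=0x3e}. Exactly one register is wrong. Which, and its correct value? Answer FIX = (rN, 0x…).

FIX = (r0, 0x38)

0: ✓ CMP  NZCV=1010
1: · SUBLS
2: · MOVEQ
3: · ADDPL
4: ✓ CMP  NZCV=1001
5: · MOVHI
6: ✓ MOVLS  r0←0x38
7: · MOVHI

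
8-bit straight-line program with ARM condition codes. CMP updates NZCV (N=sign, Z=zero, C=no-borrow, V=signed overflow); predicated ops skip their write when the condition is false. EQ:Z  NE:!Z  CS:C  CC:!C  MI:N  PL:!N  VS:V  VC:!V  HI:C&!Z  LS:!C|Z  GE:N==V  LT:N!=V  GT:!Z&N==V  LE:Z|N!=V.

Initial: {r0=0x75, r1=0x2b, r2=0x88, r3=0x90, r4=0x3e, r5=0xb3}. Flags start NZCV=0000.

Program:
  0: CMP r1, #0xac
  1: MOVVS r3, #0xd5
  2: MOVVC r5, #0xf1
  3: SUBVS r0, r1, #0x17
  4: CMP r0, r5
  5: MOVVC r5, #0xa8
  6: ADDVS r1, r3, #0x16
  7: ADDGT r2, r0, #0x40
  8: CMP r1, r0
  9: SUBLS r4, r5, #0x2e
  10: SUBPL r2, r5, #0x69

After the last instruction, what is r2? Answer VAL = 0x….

0: ✓ CMP  NZCV=0000
1: · MOVVS
2: ✓ MOVVC  r5←0xf1
3: · SUBVS
4: ✓ CMP  NZCV=1001
5: · MOVVC
6: ✓ ADDVS  r1←0xa6
7: ✓ ADDGT  r2←0xb5
8: ✓ CMP  NZCV=0011
9: · SUBLS
10: ✓ SUBPL  r2←0x88

VAL = 0x88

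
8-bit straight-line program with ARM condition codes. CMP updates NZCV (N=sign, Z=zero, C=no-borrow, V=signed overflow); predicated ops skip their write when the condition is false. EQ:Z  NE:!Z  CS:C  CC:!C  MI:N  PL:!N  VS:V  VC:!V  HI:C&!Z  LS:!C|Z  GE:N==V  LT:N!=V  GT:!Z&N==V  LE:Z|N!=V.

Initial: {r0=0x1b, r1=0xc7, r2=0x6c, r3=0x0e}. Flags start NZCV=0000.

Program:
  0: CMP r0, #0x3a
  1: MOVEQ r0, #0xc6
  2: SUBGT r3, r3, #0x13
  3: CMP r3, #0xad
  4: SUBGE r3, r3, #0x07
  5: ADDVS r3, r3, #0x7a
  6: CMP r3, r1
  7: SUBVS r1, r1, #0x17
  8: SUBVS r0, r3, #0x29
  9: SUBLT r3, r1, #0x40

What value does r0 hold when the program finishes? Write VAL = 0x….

0: ✓ CMP  NZCV=1000
1: · MOVEQ
2: · SUBGT
3: ✓ CMP  NZCV=0000
4: ✓ SUBGE  r3←0x07
5: · ADDVS
6: ✓ CMP  NZCV=0000
7: · SUBVS
8: · SUBVS
9: · SUBLT

VAL = 0x1b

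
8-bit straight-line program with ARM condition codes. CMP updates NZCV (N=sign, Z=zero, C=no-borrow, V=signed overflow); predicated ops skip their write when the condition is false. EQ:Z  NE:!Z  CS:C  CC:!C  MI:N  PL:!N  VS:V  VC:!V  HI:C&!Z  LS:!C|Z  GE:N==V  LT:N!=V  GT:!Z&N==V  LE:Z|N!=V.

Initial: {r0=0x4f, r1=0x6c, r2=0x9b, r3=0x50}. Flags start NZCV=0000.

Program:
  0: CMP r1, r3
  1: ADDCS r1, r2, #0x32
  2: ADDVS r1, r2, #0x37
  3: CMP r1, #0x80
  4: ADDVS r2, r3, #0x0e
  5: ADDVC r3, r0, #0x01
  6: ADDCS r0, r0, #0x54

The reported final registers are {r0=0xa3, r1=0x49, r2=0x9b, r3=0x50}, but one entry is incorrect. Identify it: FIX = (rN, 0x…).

[0] flags=0010 → (cmp)
[1] flags=0010 CS?T → r1=0xcd
[2] flags=0010 VS?F → skip
[3] flags=0010 → (cmp)
[4] flags=0010 VS?F → skip
[5] flags=0010 VC?T → r3=0x50
[6] flags=0010 CS?T → r0=0xa3

FIX = (r1, 0xcd)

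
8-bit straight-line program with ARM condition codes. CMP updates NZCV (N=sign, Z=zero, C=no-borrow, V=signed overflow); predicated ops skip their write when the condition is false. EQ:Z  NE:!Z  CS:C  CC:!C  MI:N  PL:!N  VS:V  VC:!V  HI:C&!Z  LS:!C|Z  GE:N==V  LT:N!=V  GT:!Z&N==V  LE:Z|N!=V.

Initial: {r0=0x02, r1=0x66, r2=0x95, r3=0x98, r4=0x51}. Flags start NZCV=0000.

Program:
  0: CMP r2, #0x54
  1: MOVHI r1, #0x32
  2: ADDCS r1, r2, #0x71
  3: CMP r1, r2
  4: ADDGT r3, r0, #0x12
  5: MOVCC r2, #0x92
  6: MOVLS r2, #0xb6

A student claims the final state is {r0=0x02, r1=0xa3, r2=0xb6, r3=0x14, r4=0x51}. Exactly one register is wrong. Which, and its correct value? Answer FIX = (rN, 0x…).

[0] flags=0011 → (cmp)
[1] flags=0011 HI?T → r1=0x32
[2] flags=0011 CS?T → r1=0x06
[3] flags=0000 → (cmp)
[4] flags=0000 GT?T → r3=0x14
[5] flags=0000 CC?T → r2=0x92
[6] flags=0000 LS?T → r2=0xb6

FIX = (r1, 0x06)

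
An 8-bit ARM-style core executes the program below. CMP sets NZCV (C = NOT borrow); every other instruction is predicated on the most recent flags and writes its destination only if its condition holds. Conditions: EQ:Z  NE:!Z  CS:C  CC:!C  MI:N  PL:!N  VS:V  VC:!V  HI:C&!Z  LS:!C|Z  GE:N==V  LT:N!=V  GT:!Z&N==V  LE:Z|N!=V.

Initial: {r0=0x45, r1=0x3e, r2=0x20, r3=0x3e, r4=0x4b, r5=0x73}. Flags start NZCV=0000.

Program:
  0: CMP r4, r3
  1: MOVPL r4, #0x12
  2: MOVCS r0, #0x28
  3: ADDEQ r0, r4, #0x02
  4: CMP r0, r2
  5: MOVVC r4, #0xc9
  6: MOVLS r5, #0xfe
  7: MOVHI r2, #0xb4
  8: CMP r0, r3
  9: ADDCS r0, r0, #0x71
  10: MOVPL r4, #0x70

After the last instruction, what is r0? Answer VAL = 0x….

0: ✓ CMP  NZCV=0010
1: ✓ MOVPL  r4←0x12
2: ✓ MOVCS  r0←0x28
3: · ADDEQ
4: ✓ CMP  NZCV=0010
5: ✓ MOVVC  r4←0xc9
6: · MOVLS
7: ✓ MOVHI  r2←0xb4
8: ✓ CMP  NZCV=1000
9: · ADDCS
10: · MOVPL

VAL = 0x28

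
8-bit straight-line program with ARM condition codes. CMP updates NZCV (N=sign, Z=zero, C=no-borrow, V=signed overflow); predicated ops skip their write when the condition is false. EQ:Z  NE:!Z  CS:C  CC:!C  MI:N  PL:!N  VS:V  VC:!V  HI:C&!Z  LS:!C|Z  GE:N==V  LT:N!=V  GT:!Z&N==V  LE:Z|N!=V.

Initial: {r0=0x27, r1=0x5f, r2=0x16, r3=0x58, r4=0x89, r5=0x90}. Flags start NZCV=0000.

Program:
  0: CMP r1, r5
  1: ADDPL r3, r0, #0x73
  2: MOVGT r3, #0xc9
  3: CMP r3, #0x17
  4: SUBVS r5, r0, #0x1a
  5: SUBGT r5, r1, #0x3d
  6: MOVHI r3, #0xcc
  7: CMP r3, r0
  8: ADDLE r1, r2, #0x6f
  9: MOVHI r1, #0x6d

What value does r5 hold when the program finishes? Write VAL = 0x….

VAL = 0x90

0: ✓ CMP  NZCV=1001
1: · ADDPL
2: ✓ MOVGT  r3←0xc9
3: ✓ CMP  NZCV=1010
4: · SUBVS
5: · SUBGT
6: ✓ MOVHI  r3←0xcc
7: ✓ CMP  NZCV=1010
8: ✓ ADDLE  r1←0x85
9: ✓ MOVHI  r1←0x6d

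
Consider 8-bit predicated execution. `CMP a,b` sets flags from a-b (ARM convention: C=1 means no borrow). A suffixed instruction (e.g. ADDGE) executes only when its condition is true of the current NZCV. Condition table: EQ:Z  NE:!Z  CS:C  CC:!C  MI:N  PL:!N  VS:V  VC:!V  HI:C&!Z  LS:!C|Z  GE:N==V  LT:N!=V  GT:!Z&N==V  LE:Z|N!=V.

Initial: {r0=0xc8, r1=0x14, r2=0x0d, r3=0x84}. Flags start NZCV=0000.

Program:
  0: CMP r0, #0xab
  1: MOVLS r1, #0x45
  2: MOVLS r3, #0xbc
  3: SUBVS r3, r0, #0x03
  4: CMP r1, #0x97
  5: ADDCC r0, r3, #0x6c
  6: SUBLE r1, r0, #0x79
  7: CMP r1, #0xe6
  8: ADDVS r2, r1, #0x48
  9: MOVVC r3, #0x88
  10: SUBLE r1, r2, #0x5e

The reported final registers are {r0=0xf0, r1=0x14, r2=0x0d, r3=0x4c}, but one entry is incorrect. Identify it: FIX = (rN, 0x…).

FIX = (r3, 0x88)

0: ✓ CMP  NZCV=0010
1: · MOVLS
2: · MOVLS
3: · SUBVS
4: ✓ CMP  NZCV=0000
5: ✓ ADDCC  r0←0xf0
6: · SUBLE
7: ✓ CMP  NZCV=0000
8: · ADDVS
9: ✓ MOVVC  r3←0x88
10: · SUBLE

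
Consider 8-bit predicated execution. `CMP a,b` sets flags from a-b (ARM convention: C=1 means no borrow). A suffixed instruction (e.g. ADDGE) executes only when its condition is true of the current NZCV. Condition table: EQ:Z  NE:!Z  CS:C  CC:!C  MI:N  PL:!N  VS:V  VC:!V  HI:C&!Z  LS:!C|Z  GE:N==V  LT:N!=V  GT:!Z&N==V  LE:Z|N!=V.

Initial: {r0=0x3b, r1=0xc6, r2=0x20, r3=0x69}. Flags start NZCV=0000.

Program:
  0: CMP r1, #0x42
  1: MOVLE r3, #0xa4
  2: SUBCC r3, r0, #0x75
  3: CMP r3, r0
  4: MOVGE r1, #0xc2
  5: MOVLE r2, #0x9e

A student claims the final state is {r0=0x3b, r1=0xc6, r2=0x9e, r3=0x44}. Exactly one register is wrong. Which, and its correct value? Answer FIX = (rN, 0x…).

FIX = (r3, 0xa4)

[0] flags=1010 → (cmp)
[1] flags=1010 LE?T → r3=0xa4
[2] flags=1010 CC?F → skip
[3] flags=0011 → (cmp)
[4] flags=0011 GE?F → skip
[5] flags=0011 LE?T → r2=0x9e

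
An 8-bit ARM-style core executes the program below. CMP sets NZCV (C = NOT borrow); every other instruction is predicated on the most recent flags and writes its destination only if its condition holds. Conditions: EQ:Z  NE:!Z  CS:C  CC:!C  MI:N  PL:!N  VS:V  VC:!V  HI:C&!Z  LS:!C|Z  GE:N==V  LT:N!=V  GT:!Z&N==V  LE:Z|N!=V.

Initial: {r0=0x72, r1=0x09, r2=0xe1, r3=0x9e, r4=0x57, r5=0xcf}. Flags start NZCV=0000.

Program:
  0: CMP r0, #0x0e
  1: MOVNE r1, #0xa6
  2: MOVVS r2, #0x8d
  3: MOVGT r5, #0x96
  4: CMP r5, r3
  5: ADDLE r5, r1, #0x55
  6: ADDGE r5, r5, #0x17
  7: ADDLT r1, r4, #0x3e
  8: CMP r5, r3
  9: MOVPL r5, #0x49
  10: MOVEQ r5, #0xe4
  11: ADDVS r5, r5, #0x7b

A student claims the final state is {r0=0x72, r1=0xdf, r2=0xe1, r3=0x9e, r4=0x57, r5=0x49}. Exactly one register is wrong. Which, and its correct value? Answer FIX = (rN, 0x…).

0: ✓ CMP  NZCV=0010
1: ✓ MOVNE  r1←0xa6
2: · MOVVS
3: ✓ MOVGT  r5←0x96
4: ✓ CMP  NZCV=1000
5: ✓ ADDLE  r5←0xfb
6: · ADDGE
7: ✓ ADDLT  r1←0x95
8: ✓ CMP  NZCV=0010
9: ✓ MOVPL  r5←0x49
10: · MOVEQ
11: · ADDVS

FIX = (r1, 0x95)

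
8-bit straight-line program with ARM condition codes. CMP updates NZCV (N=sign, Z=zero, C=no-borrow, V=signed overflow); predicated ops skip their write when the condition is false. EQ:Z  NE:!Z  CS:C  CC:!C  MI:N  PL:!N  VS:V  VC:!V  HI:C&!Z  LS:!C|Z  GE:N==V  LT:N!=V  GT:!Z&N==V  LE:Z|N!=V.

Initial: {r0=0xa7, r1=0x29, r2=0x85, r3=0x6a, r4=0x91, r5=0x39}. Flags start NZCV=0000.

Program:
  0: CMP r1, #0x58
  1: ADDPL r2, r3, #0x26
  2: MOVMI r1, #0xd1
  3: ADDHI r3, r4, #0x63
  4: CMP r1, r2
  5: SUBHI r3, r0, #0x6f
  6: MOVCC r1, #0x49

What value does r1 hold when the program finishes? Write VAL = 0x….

0: ✓ CMP  NZCV=1000
1: · ADDPL
2: ✓ MOVMI  r1←0xd1
3: · ADDHI
4: ✓ CMP  NZCV=0010
5: ✓ SUBHI  r3←0x38
6: · MOVCC

VAL = 0xd1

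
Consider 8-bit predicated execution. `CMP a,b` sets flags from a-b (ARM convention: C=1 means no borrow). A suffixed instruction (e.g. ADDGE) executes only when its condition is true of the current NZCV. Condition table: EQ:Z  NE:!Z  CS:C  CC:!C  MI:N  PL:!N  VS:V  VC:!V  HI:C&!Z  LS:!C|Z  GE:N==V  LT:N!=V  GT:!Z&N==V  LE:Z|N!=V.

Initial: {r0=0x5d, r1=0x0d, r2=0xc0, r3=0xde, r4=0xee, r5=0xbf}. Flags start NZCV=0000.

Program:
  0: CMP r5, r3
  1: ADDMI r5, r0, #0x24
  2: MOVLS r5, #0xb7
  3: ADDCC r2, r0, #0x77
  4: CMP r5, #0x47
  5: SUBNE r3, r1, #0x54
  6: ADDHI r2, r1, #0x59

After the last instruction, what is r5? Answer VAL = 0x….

VAL = 0xb7

[0] flags=1000 → (cmp)
[1] flags=1000 MI?T → r5=0x81
[2] flags=1000 LS?T → r5=0xb7
[3] flags=1000 CC?T → r2=0xd4
[4] flags=0011 → (cmp)
[5] flags=0011 NE?T → r3=0xb9
[6] flags=0011 HI?T → r2=0x66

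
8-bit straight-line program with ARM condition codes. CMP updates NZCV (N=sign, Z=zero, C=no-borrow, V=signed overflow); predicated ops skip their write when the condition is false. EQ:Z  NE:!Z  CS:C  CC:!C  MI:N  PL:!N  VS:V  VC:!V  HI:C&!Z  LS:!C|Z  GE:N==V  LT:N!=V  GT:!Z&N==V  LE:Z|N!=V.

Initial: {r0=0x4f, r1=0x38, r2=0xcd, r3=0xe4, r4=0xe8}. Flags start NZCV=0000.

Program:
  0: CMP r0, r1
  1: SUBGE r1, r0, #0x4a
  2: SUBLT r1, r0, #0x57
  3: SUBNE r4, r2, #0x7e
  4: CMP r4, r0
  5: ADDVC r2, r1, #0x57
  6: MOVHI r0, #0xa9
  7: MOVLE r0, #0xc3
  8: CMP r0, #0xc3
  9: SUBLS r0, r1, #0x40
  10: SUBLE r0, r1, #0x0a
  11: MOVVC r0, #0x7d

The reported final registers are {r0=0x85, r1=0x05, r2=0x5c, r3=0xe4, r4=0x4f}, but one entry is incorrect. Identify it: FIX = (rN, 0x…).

FIX = (r0, 0x7d)

[0] flags=0010 → (cmp)
[1] flags=0010 GE?T → r1=0x05
[2] flags=0010 LT?F → skip
[3] flags=0010 NE?T → r4=0x4f
[4] flags=0110 → (cmp)
[5] flags=0110 VC?T → r2=0x5c
[6] flags=0110 HI?F → skip
[7] flags=0110 LE?T → r0=0xc3
[8] flags=0110 → (cmp)
[9] flags=0110 LS?T → r0=0xc5
[10] flags=0110 LE?T → r0=0xfb
[11] flags=0110 VC?T → r0=0x7d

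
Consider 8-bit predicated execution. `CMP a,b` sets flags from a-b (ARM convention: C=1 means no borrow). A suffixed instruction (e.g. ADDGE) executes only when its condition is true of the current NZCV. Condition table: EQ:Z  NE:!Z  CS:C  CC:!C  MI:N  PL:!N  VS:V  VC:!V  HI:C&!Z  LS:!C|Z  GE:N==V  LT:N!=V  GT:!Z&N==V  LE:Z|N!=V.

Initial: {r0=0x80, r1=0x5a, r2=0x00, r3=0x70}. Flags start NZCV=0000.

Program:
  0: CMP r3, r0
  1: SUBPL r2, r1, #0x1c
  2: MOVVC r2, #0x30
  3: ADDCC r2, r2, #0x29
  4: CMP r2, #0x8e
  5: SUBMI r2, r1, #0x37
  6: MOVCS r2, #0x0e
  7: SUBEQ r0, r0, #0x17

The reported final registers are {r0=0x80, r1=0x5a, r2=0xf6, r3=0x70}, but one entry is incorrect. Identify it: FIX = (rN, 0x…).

0: ✓ CMP  NZCV=1001
1: · SUBPL
2: · MOVVC
3: ✓ ADDCC  r2←0x29
4: ✓ CMP  NZCV=1001
5: ✓ SUBMI  r2←0x23
6: · MOVCS
7: · SUBEQ

FIX = (r2, 0x23)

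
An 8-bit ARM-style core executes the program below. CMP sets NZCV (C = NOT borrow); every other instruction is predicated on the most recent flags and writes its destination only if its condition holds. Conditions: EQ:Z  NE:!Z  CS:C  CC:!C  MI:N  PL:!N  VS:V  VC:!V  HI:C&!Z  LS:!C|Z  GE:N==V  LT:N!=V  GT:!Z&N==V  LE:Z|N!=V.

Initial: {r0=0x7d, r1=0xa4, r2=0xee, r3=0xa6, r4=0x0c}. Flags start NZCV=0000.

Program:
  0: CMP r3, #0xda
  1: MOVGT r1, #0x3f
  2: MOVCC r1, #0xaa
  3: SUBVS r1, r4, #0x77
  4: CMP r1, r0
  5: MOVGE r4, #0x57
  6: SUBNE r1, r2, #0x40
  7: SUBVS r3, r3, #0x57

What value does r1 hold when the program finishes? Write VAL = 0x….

VAL = 0xae

0: ✓ CMP  NZCV=1000
1: · MOVGT
2: ✓ MOVCC  r1←0xaa
3: · SUBVS
4: ✓ CMP  NZCV=0011
5: · MOVGE
6: ✓ SUBNE  r1←0xae
7: ✓ SUBVS  r3←0x4f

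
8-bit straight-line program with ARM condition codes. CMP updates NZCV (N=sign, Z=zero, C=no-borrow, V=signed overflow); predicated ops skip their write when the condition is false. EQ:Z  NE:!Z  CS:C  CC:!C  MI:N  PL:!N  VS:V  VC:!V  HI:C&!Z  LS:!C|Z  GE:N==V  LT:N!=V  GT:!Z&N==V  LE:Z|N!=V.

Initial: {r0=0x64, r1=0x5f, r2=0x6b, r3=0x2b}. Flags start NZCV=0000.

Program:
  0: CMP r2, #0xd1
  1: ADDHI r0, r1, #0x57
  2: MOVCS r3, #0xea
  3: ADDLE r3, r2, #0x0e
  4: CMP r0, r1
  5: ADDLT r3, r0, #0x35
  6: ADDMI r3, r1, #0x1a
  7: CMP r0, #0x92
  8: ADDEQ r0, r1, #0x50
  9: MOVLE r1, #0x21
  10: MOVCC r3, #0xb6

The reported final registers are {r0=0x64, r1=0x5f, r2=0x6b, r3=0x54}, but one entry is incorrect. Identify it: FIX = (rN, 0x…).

FIX = (r3, 0xb6)

0: ✓ CMP  NZCV=1001
1: · ADDHI
2: · MOVCS
3: · ADDLE
4: ✓ CMP  NZCV=0010
5: · ADDLT
6: · ADDMI
7: ✓ CMP  NZCV=1001
8: · ADDEQ
9: · MOVLE
10: ✓ MOVCC  r3←0xb6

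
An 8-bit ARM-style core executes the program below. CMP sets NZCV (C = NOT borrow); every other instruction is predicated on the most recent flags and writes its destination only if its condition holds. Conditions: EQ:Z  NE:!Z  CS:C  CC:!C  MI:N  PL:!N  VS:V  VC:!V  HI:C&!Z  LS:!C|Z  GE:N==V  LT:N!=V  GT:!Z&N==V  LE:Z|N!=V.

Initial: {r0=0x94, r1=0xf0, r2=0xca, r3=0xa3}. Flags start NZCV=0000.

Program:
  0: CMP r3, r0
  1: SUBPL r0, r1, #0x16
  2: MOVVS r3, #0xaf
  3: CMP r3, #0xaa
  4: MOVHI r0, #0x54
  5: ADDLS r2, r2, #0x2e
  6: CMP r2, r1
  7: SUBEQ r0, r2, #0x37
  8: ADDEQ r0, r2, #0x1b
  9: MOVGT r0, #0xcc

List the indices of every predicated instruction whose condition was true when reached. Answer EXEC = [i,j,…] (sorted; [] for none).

[0] flags=0010 → (cmp)
[1] flags=0010 PL?T → r0=0xda
[2] flags=0010 VS?F → skip
[3] flags=1000 → (cmp)
[4] flags=1000 HI?F → skip
[5] flags=1000 LS?T → r2=0xf8
[6] flags=0010 → (cmp)
[7] flags=0010 EQ?F → skip
[8] flags=0010 EQ?F → skip
[9] flags=0010 GT?T → r0=0xcc

EXEC = [1,5,9]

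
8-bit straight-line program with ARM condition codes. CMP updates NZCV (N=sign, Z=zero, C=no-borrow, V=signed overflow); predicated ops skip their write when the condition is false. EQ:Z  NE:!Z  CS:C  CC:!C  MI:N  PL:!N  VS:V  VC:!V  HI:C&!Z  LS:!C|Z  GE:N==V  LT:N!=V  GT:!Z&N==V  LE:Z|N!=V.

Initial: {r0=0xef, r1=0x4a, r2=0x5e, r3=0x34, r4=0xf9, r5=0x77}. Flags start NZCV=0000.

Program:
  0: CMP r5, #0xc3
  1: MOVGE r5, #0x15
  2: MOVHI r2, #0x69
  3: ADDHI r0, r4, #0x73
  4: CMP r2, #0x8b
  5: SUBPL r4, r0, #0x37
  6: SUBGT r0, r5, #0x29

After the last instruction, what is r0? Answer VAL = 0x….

VAL = 0xec

0: ✓ CMP  NZCV=1001
1: ✓ MOVGE  r5←0x15
2: · MOVHI
3: · ADDHI
4: ✓ CMP  NZCV=1001
5: · SUBPL
6: ✓ SUBGT  r0←0xec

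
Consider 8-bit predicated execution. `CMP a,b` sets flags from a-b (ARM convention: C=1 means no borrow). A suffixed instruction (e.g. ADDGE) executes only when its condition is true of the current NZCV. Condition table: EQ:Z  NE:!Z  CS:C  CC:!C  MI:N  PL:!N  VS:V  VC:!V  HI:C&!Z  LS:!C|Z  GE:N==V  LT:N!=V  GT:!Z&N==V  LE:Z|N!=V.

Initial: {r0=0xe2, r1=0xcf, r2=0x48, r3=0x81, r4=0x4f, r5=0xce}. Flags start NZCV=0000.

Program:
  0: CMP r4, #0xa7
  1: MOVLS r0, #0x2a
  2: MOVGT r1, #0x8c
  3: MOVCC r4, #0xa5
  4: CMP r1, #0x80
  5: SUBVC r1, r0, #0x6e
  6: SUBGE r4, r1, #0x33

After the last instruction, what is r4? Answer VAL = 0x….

0: ✓ CMP  NZCV=1001
1: ✓ MOVLS  r0←0x2a
2: ✓ MOVGT  r1←0x8c
3: ✓ MOVCC  r4←0xa5
4: ✓ CMP  NZCV=0010
5: ✓ SUBVC  r1←0xbc
6: ✓ SUBGE  r4←0x89

VAL = 0x89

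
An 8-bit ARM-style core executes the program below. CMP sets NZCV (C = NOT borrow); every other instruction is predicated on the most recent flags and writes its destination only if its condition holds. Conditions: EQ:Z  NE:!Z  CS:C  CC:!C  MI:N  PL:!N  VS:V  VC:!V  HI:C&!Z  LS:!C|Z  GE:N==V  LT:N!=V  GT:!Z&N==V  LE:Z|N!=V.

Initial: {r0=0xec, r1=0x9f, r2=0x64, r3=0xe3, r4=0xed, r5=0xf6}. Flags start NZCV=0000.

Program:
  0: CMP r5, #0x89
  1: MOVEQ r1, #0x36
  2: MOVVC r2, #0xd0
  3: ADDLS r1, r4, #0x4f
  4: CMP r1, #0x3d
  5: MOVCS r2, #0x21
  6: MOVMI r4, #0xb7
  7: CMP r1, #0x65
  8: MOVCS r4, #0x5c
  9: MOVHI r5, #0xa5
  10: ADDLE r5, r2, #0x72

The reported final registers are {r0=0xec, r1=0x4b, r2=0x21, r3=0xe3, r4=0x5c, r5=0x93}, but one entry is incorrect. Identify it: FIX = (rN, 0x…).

FIX = (r1, 0x9f)

0: ✓ CMP  NZCV=0010
1: · MOVEQ
2: ✓ MOVVC  r2←0xd0
3: · ADDLS
4: ✓ CMP  NZCV=0011
5: ✓ MOVCS  r2←0x21
6: · MOVMI
7: ✓ CMP  NZCV=0011
8: ✓ MOVCS  r4←0x5c
9: ✓ MOVHI  r5←0xa5
10: ✓ ADDLE  r5←0x93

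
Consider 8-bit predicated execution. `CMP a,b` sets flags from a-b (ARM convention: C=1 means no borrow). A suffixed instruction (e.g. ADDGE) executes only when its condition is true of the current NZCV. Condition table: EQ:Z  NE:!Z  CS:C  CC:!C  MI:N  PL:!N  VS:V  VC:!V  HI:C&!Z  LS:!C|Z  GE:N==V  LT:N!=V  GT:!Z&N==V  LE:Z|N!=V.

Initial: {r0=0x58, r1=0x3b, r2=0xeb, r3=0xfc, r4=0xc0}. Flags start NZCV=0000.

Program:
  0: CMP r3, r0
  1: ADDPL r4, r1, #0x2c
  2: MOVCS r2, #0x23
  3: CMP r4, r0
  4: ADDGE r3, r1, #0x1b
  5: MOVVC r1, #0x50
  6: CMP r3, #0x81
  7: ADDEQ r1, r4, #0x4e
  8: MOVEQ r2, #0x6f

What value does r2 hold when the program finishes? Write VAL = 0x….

[0] flags=1010 → (cmp)
[1] flags=1010 PL?F → skip
[2] flags=1010 CS?T → r2=0x23
[3] flags=0011 → (cmp)
[4] flags=0011 GE?F → skip
[5] flags=0011 VC?F → skip
[6] flags=0010 → (cmp)
[7] flags=0010 EQ?F → skip
[8] flags=0010 EQ?F → skip

VAL = 0x23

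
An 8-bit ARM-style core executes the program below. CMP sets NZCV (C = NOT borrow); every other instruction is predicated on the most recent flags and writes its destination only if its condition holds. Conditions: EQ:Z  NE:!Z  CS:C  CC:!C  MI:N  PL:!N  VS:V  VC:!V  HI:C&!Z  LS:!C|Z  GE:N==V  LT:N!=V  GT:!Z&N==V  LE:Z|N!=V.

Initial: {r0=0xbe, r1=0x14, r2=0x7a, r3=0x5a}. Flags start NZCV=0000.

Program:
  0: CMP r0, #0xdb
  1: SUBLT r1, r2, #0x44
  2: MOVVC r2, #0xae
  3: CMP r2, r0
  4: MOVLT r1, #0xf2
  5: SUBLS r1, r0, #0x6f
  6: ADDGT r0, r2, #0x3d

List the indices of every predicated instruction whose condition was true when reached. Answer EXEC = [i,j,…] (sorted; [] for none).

EXEC = [1,2,4,5]

0: ✓ CMP  NZCV=1000
1: ✓ SUBLT  r1←0x36
2: ✓ MOVVC  r2←0xae
3: ✓ CMP  NZCV=1000
4: ✓ MOVLT  r1←0xf2
5: ✓ SUBLS  r1←0x4f
6: · ADDGT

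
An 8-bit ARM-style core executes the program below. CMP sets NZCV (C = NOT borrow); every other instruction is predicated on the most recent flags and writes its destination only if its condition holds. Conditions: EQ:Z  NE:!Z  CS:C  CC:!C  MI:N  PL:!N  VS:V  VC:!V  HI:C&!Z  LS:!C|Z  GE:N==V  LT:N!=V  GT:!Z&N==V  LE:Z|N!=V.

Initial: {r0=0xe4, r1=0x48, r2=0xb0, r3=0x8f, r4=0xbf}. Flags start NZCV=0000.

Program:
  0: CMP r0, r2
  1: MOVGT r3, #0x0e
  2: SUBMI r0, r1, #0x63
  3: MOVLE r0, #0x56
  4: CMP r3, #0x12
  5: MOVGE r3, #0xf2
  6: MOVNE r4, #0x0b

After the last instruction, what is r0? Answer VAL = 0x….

0: ✓ CMP  NZCV=0010
1: ✓ MOVGT  r3←0x0e
2: · SUBMI
3: · MOVLE
4: ✓ CMP  NZCV=1000
5: · MOVGE
6: ✓ MOVNE  r4←0x0b

VAL = 0xe4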